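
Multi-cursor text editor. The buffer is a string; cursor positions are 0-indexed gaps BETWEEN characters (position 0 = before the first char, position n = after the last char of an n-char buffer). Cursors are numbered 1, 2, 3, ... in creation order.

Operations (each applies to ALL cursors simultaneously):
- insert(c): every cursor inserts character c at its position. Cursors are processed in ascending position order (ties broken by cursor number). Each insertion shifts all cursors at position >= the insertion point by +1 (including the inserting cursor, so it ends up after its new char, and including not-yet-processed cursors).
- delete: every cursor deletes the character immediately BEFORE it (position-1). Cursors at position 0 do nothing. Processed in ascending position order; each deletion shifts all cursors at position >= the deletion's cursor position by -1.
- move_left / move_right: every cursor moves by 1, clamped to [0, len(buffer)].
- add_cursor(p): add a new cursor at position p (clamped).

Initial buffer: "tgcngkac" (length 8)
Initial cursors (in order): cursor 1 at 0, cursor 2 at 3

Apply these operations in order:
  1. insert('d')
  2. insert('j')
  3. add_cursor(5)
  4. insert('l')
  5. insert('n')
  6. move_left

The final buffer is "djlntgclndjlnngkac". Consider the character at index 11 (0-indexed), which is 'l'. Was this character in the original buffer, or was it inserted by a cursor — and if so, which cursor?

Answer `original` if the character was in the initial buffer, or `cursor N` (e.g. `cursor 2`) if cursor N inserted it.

Answer: cursor 2

Derivation:
After op 1 (insert('d')): buffer="dtgcdngkac" (len 10), cursors c1@1 c2@5, authorship 1...2.....
After op 2 (insert('j')): buffer="djtgcdjngkac" (len 12), cursors c1@2 c2@7, authorship 11...22.....
After op 3 (add_cursor(5)): buffer="djtgcdjngkac" (len 12), cursors c1@2 c3@5 c2@7, authorship 11...22.....
After op 4 (insert('l')): buffer="djltgcldjlngkac" (len 15), cursors c1@3 c3@7 c2@10, authorship 111...3222.....
After op 5 (insert('n')): buffer="djlntgclndjlnngkac" (len 18), cursors c1@4 c3@9 c2@13, authorship 1111...332222.....
After op 6 (move_left): buffer="djlntgclndjlnngkac" (len 18), cursors c1@3 c3@8 c2@12, authorship 1111...332222.....
Authorship (.=original, N=cursor N): 1 1 1 1 . . . 3 3 2 2 2 2 . . . . .
Index 11: author = 2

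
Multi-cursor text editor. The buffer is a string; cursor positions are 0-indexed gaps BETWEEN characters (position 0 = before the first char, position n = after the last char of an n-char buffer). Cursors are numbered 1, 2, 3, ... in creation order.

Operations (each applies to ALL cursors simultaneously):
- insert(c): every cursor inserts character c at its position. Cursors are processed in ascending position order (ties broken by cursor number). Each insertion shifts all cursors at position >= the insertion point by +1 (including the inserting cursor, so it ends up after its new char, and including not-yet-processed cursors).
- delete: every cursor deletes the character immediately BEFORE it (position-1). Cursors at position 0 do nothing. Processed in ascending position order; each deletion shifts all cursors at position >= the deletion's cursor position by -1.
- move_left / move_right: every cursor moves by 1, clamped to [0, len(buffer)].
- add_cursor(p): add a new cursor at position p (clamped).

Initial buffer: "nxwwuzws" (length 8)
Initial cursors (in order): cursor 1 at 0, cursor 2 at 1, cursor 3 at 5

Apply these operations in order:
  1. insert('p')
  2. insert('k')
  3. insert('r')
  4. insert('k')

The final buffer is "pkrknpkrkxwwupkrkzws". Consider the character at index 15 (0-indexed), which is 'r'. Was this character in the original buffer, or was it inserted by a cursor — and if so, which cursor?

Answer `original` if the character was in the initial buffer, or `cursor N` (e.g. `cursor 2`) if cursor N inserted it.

Answer: cursor 3

Derivation:
After op 1 (insert('p')): buffer="pnpxwwupzws" (len 11), cursors c1@1 c2@3 c3@8, authorship 1.2....3...
After op 2 (insert('k')): buffer="pknpkxwwupkzws" (len 14), cursors c1@2 c2@5 c3@11, authorship 11.22....33...
After op 3 (insert('r')): buffer="pkrnpkrxwwupkrzws" (len 17), cursors c1@3 c2@7 c3@14, authorship 111.222....333...
After op 4 (insert('k')): buffer="pkrknpkrkxwwupkrkzws" (len 20), cursors c1@4 c2@9 c3@17, authorship 1111.2222....3333...
Authorship (.=original, N=cursor N): 1 1 1 1 . 2 2 2 2 . . . . 3 3 3 3 . . .
Index 15: author = 3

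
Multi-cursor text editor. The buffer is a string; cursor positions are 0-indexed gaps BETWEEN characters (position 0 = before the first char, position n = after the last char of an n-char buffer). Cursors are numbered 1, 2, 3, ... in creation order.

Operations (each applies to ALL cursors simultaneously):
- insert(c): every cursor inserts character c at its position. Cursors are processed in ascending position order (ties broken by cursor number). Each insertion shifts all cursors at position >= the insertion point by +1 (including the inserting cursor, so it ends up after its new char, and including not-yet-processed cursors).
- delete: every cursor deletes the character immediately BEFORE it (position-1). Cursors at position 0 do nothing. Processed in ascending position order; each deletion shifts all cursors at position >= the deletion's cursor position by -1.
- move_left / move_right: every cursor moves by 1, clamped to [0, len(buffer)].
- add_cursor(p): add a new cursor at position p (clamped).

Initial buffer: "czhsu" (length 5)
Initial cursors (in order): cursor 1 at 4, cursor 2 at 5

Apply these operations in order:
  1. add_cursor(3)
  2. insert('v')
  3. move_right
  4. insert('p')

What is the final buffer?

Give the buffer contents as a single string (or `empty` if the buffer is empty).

Answer: czhvspvupvp

Derivation:
After op 1 (add_cursor(3)): buffer="czhsu" (len 5), cursors c3@3 c1@4 c2@5, authorship .....
After op 2 (insert('v')): buffer="czhvsvuv" (len 8), cursors c3@4 c1@6 c2@8, authorship ...3.1.2
After op 3 (move_right): buffer="czhvsvuv" (len 8), cursors c3@5 c1@7 c2@8, authorship ...3.1.2
After op 4 (insert('p')): buffer="czhvspvupvp" (len 11), cursors c3@6 c1@9 c2@11, authorship ...3.31.122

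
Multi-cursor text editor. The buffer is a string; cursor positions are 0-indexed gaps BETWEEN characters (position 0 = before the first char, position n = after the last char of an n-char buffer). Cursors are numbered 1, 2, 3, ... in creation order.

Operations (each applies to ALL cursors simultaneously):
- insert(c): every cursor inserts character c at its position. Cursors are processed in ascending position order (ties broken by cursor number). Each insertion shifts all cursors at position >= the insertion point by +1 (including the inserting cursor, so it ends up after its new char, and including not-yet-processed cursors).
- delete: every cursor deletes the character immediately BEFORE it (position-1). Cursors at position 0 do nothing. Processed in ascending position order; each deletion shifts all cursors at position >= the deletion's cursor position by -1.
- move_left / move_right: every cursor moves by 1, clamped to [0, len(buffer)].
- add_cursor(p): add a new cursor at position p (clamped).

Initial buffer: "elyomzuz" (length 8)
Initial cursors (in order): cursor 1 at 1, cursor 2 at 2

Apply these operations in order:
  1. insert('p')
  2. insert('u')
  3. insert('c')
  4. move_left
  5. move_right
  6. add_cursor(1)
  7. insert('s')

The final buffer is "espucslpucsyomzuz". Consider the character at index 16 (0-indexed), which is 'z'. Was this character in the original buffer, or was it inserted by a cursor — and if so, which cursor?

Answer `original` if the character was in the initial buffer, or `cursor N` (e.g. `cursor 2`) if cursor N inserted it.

After op 1 (insert('p')): buffer="eplpyomzuz" (len 10), cursors c1@2 c2@4, authorship .1.2......
After op 2 (insert('u')): buffer="epulpuyomzuz" (len 12), cursors c1@3 c2@6, authorship .11.22......
After op 3 (insert('c')): buffer="epuclpucyomzuz" (len 14), cursors c1@4 c2@8, authorship .111.222......
After op 4 (move_left): buffer="epuclpucyomzuz" (len 14), cursors c1@3 c2@7, authorship .111.222......
After op 5 (move_right): buffer="epuclpucyomzuz" (len 14), cursors c1@4 c2@8, authorship .111.222......
After op 6 (add_cursor(1)): buffer="epuclpucyomzuz" (len 14), cursors c3@1 c1@4 c2@8, authorship .111.222......
After op 7 (insert('s')): buffer="espucslpucsyomzuz" (len 17), cursors c3@2 c1@6 c2@11, authorship .31111.2222......
Authorship (.=original, N=cursor N): . 3 1 1 1 1 . 2 2 2 2 . . . . . .
Index 16: author = original

Answer: original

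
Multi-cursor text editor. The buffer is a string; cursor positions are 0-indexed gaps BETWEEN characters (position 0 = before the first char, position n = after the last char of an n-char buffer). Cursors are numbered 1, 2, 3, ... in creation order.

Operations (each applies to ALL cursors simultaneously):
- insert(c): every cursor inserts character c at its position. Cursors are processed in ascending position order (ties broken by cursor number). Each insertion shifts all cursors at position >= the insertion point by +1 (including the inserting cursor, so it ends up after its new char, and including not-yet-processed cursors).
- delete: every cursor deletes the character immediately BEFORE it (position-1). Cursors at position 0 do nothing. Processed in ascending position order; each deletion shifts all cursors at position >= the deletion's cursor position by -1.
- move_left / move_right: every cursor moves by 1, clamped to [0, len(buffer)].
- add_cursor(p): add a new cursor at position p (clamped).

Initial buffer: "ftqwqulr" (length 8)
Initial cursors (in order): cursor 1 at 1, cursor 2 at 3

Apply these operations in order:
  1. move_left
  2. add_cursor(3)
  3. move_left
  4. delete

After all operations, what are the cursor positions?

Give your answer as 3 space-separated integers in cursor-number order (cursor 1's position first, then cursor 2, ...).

Answer: 0 0 0

Derivation:
After op 1 (move_left): buffer="ftqwqulr" (len 8), cursors c1@0 c2@2, authorship ........
After op 2 (add_cursor(3)): buffer="ftqwqulr" (len 8), cursors c1@0 c2@2 c3@3, authorship ........
After op 3 (move_left): buffer="ftqwqulr" (len 8), cursors c1@0 c2@1 c3@2, authorship ........
After op 4 (delete): buffer="qwqulr" (len 6), cursors c1@0 c2@0 c3@0, authorship ......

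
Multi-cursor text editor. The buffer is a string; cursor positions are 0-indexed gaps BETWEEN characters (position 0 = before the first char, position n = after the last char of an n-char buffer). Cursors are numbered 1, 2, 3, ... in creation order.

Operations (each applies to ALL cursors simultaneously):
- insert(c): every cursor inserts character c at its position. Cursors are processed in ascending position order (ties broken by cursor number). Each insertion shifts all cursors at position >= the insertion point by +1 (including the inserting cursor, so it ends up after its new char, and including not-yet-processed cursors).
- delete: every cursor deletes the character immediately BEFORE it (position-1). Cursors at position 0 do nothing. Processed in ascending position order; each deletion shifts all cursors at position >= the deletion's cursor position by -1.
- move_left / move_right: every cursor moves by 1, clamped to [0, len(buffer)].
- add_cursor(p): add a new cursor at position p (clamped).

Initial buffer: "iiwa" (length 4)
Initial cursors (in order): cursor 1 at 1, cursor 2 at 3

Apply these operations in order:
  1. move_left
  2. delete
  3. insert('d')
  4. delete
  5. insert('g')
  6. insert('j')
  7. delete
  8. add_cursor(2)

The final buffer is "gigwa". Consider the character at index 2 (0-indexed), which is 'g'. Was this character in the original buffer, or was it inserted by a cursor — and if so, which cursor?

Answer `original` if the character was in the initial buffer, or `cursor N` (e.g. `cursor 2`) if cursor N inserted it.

Answer: cursor 2

Derivation:
After op 1 (move_left): buffer="iiwa" (len 4), cursors c1@0 c2@2, authorship ....
After op 2 (delete): buffer="iwa" (len 3), cursors c1@0 c2@1, authorship ...
After op 3 (insert('d')): buffer="didwa" (len 5), cursors c1@1 c2@3, authorship 1.2..
After op 4 (delete): buffer="iwa" (len 3), cursors c1@0 c2@1, authorship ...
After op 5 (insert('g')): buffer="gigwa" (len 5), cursors c1@1 c2@3, authorship 1.2..
After op 6 (insert('j')): buffer="gjigjwa" (len 7), cursors c1@2 c2@5, authorship 11.22..
After op 7 (delete): buffer="gigwa" (len 5), cursors c1@1 c2@3, authorship 1.2..
After op 8 (add_cursor(2)): buffer="gigwa" (len 5), cursors c1@1 c3@2 c2@3, authorship 1.2..
Authorship (.=original, N=cursor N): 1 . 2 . .
Index 2: author = 2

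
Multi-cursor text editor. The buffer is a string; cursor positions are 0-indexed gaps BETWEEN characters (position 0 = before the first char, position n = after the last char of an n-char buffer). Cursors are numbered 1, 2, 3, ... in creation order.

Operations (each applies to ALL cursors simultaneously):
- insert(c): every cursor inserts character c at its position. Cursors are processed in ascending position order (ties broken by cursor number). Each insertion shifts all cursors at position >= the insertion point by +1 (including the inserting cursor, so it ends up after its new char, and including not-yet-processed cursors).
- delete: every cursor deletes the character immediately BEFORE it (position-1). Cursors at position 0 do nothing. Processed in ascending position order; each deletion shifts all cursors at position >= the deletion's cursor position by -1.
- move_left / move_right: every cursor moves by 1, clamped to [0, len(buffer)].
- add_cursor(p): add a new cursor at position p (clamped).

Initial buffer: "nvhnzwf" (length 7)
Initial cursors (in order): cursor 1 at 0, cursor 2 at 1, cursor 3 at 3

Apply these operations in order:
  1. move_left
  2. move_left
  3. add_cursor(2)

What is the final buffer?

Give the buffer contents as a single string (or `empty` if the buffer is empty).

Answer: nvhnzwf

Derivation:
After op 1 (move_left): buffer="nvhnzwf" (len 7), cursors c1@0 c2@0 c3@2, authorship .......
After op 2 (move_left): buffer="nvhnzwf" (len 7), cursors c1@0 c2@0 c3@1, authorship .......
After op 3 (add_cursor(2)): buffer="nvhnzwf" (len 7), cursors c1@0 c2@0 c3@1 c4@2, authorship .......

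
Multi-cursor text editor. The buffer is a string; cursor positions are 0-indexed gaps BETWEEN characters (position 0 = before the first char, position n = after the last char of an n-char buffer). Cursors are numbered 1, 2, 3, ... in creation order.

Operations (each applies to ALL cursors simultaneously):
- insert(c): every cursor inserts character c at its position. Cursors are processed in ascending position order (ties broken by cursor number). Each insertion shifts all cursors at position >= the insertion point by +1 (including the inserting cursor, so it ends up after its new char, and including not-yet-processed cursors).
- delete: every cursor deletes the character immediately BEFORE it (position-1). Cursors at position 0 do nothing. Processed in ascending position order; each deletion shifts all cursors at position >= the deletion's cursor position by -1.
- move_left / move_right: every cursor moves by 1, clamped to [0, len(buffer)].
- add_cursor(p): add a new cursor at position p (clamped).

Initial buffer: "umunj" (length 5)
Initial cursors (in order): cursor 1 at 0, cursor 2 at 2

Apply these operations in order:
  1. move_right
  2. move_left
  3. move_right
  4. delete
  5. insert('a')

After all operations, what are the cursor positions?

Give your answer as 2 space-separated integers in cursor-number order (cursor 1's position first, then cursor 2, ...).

After op 1 (move_right): buffer="umunj" (len 5), cursors c1@1 c2@3, authorship .....
After op 2 (move_left): buffer="umunj" (len 5), cursors c1@0 c2@2, authorship .....
After op 3 (move_right): buffer="umunj" (len 5), cursors c1@1 c2@3, authorship .....
After op 4 (delete): buffer="mnj" (len 3), cursors c1@0 c2@1, authorship ...
After op 5 (insert('a')): buffer="amanj" (len 5), cursors c1@1 c2@3, authorship 1.2..

Answer: 1 3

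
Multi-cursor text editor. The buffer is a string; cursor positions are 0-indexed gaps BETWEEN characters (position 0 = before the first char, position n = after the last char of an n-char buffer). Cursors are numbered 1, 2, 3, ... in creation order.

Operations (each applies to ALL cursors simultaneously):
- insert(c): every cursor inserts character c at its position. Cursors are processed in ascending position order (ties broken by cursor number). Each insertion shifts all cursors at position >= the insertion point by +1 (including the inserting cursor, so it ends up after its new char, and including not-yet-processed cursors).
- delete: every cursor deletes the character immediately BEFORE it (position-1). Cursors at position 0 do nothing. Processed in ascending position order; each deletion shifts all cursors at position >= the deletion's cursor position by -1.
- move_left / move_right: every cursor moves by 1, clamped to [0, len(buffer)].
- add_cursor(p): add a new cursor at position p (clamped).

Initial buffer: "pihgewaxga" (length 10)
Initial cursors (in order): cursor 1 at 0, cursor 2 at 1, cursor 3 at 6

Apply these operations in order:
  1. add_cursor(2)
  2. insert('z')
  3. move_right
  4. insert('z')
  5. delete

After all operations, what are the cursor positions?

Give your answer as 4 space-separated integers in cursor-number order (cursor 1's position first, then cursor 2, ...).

After op 1 (add_cursor(2)): buffer="pihgewaxga" (len 10), cursors c1@0 c2@1 c4@2 c3@6, authorship ..........
After op 2 (insert('z')): buffer="zpzizhgewzaxga" (len 14), cursors c1@1 c2@3 c4@5 c3@10, authorship 1.2.4....3....
After op 3 (move_right): buffer="zpzizhgewzaxga" (len 14), cursors c1@2 c2@4 c4@6 c3@11, authorship 1.2.4....3....
After op 4 (insert('z')): buffer="zpzzizzhzgewzazxga" (len 18), cursors c1@3 c2@6 c4@9 c3@15, authorship 1.12.24.4...3.3...
After op 5 (delete): buffer="zpzizhgewzaxga" (len 14), cursors c1@2 c2@4 c4@6 c3@11, authorship 1.2.4....3....

Answer: 2 4 11 6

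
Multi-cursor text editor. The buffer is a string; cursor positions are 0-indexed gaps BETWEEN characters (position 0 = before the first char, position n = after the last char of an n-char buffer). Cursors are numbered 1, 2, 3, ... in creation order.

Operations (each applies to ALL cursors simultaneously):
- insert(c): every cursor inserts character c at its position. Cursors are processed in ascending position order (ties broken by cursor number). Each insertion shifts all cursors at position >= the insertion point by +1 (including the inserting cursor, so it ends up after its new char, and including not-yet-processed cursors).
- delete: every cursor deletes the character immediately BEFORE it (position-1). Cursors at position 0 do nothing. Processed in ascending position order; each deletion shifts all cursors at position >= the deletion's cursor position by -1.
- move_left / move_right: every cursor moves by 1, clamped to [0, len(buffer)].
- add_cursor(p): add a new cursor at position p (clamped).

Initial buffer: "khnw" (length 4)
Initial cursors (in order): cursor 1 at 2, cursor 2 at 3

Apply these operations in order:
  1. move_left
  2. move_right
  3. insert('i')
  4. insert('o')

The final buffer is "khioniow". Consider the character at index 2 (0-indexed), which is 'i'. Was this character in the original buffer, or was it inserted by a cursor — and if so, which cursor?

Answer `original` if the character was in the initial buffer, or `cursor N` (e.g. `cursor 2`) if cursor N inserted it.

Answer: cursor 1

Derivation:
After op 1 (move_left): buffer="khnw" (len 4), cursors c1@1 c2@2, authorship ....
After op 2 (move_right): buffer="khnw" (len 4), cursors c1@2 c2@3, authorship ....
After op 3 (insert('i')): buffer="khiniw" (len 6), cursors c1@3 c2@5, authorship ..1.2.
After op 4 (insert('o')): buffer="khioniow" (len 8), cursors c1@4 c2@7, authorship ..11.22.
Authorship (.=original, N=cursor N): . . 1 1 . 2 2 .
Index 2: author = 1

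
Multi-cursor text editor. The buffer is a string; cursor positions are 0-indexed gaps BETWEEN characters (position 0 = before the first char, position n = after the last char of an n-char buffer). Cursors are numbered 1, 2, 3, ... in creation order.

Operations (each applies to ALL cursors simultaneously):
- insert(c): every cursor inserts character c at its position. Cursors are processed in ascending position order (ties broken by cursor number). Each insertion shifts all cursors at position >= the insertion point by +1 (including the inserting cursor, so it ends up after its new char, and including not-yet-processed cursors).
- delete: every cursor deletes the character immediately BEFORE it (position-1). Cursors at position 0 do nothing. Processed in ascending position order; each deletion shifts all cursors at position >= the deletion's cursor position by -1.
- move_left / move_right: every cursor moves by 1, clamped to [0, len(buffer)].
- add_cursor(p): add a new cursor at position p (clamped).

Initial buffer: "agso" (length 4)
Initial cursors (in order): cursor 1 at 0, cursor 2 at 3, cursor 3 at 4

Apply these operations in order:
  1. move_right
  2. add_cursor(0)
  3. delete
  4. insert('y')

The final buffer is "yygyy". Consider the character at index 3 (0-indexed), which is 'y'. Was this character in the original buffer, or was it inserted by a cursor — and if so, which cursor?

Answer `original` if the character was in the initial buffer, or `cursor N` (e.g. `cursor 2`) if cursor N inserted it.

Answer: cursor 2

Derivation:
After op 1 (move_right): buffer="agso" (len 4), cursors c1@1 c2@4 c3@4, authorship ....
After op 2 (add_cursor(0)): buffer="agso" (len 4), cursors c4@0 c1@1 c2@4 c3@4, authorship ....
After op 3 (delete): buffer="g" (len 1), cursors c1@0 c4@0 c2@1 c3@1, authorship .
After op 4 (insert('y')): buffer="yygyy" (len 5), cursors c1@2 c4@2 c2@5 c3@5, authorship 14.23
Authorship (.=original, N=cursor N): 1 4 . 2 3
Index 3: author = 2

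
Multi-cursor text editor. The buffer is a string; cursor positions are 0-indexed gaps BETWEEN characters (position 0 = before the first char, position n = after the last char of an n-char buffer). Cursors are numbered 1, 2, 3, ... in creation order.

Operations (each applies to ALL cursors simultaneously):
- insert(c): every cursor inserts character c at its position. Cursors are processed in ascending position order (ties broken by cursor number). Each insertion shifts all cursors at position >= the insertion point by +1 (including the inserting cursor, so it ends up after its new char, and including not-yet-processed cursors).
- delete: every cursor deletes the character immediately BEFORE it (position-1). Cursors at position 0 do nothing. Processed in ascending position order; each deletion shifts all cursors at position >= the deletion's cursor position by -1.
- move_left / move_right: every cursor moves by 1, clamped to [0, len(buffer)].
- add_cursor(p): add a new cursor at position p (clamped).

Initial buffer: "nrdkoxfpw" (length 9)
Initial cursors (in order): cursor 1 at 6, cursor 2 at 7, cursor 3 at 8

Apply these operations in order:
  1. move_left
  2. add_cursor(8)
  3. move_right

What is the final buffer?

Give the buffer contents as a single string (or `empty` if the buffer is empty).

After op 1 (move_left): buffer="nrdkoxfpw" (len 9), cursors c1@5 c2@6 c3@7, authorship .........
After op 2 (add_cursor(8)): buffer="nrdkoxfpw" (len 9), cursors c1@5 c2@6 c3@7 c4@8, authorship .........
After op 3 (move_right): buffer="nrdkoxfpw" (len 9), cursors c1@6 c2@7 c3@8 c4@9, authorship .........

Answer: nrdkoxfpw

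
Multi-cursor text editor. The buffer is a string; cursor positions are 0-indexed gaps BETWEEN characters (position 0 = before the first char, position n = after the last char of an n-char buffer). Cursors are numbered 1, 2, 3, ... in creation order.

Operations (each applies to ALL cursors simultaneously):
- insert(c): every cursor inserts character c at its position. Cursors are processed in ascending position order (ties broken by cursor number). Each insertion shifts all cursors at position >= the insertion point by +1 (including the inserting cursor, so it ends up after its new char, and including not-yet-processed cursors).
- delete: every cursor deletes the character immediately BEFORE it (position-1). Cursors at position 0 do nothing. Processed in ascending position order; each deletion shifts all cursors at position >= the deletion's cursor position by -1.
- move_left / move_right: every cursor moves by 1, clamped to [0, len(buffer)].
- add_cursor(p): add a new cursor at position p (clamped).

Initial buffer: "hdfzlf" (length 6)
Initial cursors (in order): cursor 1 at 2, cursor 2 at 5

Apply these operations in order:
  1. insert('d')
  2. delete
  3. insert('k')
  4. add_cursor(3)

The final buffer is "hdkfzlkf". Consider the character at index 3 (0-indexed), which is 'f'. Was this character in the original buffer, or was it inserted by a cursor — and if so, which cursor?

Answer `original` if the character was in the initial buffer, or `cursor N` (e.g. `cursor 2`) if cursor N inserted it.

Answer: original

Derivation:
After op 1 (insert('d')): buffer="hddfzldf" (len 8), cursors c1@3 c2@7, authorship ..1...2.
After op 2 (delete): buffer="hdfzlf" (len 6), cursors c1@2 c2@5, authorship ......
After op 3 (insert('k')): buffer="hdkfzlkf" (len 8), cursors c1@3 c2@7, authorship ..1...2.
After op 4 (add_cursor(3)): buffer="hdkfzlkf" (len 8), cursors c1@3 c3@3 c2@7, authorship ..1...2.
Authorship (.=original, N=cursor N): . . 1 . . . 2 .
Index 3: author = original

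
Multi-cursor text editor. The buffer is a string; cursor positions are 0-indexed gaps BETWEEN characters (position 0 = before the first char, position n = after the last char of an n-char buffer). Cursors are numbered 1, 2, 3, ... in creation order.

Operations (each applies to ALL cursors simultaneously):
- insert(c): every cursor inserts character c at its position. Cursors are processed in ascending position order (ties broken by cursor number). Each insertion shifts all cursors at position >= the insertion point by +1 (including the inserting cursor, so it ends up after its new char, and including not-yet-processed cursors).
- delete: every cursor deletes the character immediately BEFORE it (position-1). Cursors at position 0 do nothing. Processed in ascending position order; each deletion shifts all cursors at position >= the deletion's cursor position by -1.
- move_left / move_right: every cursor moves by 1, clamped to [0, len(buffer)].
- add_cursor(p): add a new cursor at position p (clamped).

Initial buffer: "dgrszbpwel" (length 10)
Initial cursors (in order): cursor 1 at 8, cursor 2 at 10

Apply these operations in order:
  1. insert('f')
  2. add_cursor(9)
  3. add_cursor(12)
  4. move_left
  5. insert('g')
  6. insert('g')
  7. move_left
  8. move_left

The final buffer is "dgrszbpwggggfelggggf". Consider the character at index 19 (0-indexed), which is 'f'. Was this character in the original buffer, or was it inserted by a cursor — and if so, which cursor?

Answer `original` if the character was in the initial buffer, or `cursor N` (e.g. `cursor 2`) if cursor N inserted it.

Answer: cursor 2

Derivation:
After op 1 (insert('f')): buffer="dgrszbpwfelf" (len 12), cursors c1@9 c2@12, authorship ........1..2
After op 2 (add_cursor(9)): buffer="dgrszbpwfelf" (len 12), cursors c1@9 c3@9 c2@12, authorship ........1..2
After op 3 (add_cursor(12)): buffer="dgrszbpwfelf" (len 12), cursors c1@9 c3@9 c2@12 c4@12, authorship ........1..2
After op 4 (move_left): buffer="dgrszbpwfelf" (len 12), cursors c1@8 c3@8 c2@11 c4@11, authorship ........1..2
After op 5 (insert('g')): buffer="dgrszbpwggfelggf" (len 16), cursors c1@10 c3@10 c2@15 c4@15, authorship ........131..242
After op 6 (insert('g')): buffer="dgrszbpwggggfelggggf" (len 20), cursors c1@12 c3@12 c2@19 c4@19, authorship ........13131..24242
After op 7 (move_left): buffer="dgrszbpwggggfelggggf" (len 20), cursors c1@11 c3@11 c2@18 c4@18, authorship ........13131..24242
After op 8 (move_left): buffer="dgrszbpwggggfelggggf" (len 20), cursors c1@10 c3@10 c2@17 c4@17, authorship ........13131..24242
Authorship (.=original, N=cursor N): . . . . . . . . 1 3 1 3 1 . . 2 4 2 4 2
Index 19: author = 2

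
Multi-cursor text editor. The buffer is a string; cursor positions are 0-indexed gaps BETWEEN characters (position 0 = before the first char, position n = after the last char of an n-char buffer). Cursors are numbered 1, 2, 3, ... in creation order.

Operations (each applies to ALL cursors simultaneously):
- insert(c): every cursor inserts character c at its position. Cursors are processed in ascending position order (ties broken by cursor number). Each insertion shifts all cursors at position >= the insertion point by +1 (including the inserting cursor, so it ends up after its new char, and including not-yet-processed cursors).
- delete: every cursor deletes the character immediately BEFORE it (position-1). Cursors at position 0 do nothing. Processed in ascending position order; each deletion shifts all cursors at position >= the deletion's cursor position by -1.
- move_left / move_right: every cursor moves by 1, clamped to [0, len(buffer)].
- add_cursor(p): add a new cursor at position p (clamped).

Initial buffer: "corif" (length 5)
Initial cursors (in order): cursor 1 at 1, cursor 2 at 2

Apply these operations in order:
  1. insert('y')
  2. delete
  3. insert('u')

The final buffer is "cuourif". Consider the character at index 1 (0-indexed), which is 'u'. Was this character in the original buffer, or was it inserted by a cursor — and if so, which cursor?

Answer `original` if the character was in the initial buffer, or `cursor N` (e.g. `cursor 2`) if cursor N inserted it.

After op 1 (insert('y')): buffer="cyoyrif" (len 7), cursors c1@2 c2@4, authorship .1.2...
After op 2 (delete): buffer="corif" (len 5), cursors c1@1 c2@2, authorship .....
After op 3 (insert('u')): buffer="cuourif" (len 7), cursors c1@2 c2@4, authorship .1.2...
Authorship (.=original, N=cursor N): . 1 . 2 . . .
Index 1: author = 1

Answer: cursor 1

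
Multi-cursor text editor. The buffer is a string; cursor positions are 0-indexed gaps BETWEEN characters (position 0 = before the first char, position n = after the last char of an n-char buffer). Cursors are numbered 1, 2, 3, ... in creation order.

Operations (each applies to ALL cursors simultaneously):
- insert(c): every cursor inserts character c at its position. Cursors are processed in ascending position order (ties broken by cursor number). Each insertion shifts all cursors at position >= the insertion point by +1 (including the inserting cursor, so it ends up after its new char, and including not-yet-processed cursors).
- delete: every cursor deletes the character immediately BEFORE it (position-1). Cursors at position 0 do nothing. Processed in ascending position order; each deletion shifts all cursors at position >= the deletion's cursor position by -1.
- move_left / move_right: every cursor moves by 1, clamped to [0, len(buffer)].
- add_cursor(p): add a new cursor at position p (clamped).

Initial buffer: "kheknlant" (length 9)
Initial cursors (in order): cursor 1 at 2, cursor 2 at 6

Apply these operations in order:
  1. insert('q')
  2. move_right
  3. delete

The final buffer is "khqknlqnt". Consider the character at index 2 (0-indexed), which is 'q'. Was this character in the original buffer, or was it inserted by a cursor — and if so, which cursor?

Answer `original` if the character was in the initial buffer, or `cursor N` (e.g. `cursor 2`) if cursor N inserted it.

Answer: cursor 1

Derivation:
After op 1 (insert('q')): buffer="khqeknlqant" (len 11), cursors c1@3 c2@8, authorship ..1....2...
After op 2 (move_right): buffer="khqeknlqant" (len 11), cursors c1@4 c2@9, authorship ..1....2...
After op 3 (delete): buffer="khqknlqnt" (len 9), cursors c1@3 c2@7, authorship ..1...2..
Authorship (.=original, N=cursor N): . . 1 . . . 2 . .
Index 2: author = 1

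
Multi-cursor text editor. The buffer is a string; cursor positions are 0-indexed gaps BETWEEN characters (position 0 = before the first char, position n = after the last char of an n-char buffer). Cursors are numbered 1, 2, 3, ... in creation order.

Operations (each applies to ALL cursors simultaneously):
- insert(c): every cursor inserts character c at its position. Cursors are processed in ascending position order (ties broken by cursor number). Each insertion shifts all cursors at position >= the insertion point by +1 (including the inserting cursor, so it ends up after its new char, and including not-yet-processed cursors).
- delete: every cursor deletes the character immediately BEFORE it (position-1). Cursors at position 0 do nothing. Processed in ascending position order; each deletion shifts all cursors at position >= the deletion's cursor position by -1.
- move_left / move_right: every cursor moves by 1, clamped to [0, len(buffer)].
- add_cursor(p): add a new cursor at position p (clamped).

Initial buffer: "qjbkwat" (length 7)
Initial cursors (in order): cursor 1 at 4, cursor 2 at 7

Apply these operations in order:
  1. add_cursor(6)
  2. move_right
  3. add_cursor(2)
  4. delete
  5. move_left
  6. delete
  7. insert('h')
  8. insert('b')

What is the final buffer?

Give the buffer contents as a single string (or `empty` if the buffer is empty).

Answer: hhhhbbbbk

Derivation:
After op 1 (add_cursor(6)): buffer="qjbkwat" (len 7), cursors c1@4 c3@6 c2@7, authorship .......
After op 2 (move_right): buffer="qjbkwat" (len 7), cursors c1@5 c2@7 c3@7, authorship .......
After op 3 (add_cursor(2)): buffer="qjbkwat" (len 7), cursors c4@2 c1@5 c2@7 c3@7, authorship .......
After op 4 (delete): buffer="qbk" (len 3), cursors c4@1 c1@3 c2@3 c3@3, authorship ...
After op 5 (move_left): buffer="qbk" (len 3), cursors c4@0 c1@2 c2@2 c3@2, authorship ...
After op 6 (delete): buffer="k" (len 1), cursors c1@0 c2@0 c3@0 c4@0, authorship .
After op 7 (insert('h')): buffer="hhhhk" (len 5), cursors c1@4 c2@4 c3@4 c4@4, authorship 1234.
After op 8 (insert('b')): buffer="hhhhbbbbk" (len 9), cursors c1@8 c2@8 c3@8 c4@8, authorship 12341234.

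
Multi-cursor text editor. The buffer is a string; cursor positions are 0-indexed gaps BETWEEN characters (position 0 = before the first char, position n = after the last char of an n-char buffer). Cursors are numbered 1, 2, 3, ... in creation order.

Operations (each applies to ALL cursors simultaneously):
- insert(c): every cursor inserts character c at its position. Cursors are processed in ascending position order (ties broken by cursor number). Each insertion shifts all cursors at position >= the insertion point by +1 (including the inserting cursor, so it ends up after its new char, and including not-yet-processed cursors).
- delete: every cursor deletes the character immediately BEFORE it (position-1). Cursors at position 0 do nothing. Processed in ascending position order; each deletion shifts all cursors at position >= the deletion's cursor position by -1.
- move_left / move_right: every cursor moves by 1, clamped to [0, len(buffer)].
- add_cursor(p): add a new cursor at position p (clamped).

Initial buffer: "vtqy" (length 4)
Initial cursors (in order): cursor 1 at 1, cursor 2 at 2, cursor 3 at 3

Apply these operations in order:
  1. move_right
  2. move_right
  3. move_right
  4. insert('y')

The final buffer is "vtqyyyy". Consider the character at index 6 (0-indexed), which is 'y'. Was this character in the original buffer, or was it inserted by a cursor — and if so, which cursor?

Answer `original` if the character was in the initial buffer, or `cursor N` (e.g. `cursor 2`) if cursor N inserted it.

After op 1 (move_right): buffer="vtqy" (len 4), cursors c1@2 c2@3 c3@4, authorship ....
After op 2 (move_right): buffer="vtqy" (len 4), cursors c1@3 c2@4 c3@4, authorship ....
After op 3 (move_right): buffer="vtqy" (len 4), cursors c1@4 c2@4 c3@4, authorship ....
After op 4 (insert('y')): buffer="vtqyyyy" (len 7), cursors c1@7 c2@7 c3@7, authorship ....123
Authorship (.=original, N=cursor N): . . . . 1 2 3
Index 6: author = 3

Answer: cursor 3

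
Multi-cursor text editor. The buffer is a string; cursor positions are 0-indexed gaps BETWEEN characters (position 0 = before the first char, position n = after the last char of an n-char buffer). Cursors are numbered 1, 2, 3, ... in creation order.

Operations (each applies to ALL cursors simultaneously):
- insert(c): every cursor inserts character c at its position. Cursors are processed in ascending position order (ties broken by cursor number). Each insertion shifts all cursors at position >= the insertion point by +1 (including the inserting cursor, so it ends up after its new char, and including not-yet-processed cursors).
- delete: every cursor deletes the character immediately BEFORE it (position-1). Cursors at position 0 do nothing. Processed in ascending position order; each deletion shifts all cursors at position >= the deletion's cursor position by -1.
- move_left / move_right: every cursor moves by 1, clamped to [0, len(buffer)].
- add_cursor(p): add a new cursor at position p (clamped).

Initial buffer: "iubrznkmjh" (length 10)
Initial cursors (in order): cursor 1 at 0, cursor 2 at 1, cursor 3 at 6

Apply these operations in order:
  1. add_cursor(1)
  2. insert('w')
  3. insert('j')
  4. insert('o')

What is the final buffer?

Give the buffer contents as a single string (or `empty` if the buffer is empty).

Answer: wjoiwwjjooubrznwjokmjh

Derivation:
After op 1 (add_cursor(1)): buffer="iubrznkmjh" (len 10), cursors c1@0 c2@1 c4@1 c3@6, authorship ..........
After op 2 (insert('w')): buffer="wiwwubrznwkmjh" (len 14), cursors c1@1 c2@4 c4@4 c3@10, authorship 1.24.....3....
After op 3 (insert('j')): buffer="wjiwwjjubrznwjkmjh" (len 18), cursors c1@2 c2@7 c4@7 c3@14, authorship 11.2424.....33....
After op 4 (insert('o')): buffer="wjoiwwjjooubrznwjokmjh" (len 22), cursors c1@3 c2@10 c4@10 c3@18, authorship 111.242424.....333....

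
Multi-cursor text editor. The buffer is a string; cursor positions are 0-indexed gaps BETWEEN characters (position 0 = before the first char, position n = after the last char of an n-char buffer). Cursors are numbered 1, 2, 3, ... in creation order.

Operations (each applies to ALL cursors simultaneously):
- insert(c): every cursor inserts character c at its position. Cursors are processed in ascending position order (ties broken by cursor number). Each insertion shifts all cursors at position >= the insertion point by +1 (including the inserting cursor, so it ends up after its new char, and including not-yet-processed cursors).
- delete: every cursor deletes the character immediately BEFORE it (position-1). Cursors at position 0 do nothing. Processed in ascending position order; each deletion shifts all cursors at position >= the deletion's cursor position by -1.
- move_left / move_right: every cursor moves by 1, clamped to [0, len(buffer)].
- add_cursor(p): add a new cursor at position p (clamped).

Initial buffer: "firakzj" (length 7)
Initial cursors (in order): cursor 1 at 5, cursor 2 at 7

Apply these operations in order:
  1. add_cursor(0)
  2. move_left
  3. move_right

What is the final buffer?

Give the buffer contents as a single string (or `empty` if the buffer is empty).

Answer: firakzj

Derivation:
After op 1 (add_cursor(0)): buffer="firakzj" (len 7), cursors c3@0 c1@5 c2@7, authorship .......
After op 2 (move_left): buffer="firakzj" (len 7), cursors c3@0 c1@4 c2@6, authorship .......
After op 3 (move_right): buffer="firakzj" (len 7), cursors c3@1 c1@5 c2@7, authorship .......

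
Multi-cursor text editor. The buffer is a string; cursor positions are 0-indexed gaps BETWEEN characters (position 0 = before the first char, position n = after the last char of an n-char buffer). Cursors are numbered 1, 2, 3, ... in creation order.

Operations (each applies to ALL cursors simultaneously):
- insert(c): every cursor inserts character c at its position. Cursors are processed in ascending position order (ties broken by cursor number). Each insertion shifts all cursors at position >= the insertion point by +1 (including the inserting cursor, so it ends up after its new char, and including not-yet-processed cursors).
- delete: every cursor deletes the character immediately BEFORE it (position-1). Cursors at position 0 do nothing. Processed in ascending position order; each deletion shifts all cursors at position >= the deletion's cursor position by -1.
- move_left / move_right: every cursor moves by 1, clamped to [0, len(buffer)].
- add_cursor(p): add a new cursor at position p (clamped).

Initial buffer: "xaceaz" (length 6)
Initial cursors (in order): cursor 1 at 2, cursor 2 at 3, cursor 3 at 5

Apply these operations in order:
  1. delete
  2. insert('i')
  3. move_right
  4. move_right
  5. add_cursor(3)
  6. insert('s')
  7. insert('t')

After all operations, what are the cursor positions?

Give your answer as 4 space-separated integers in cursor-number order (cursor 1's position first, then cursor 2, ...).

Answer: 11 11 14 5

Derivation:
After op 1 (delete): buffer="xez" (len 3), cursors c1@1 c2@1 c3@2, authorship ...
After op 2 (insert('i')): buffer="xiieiz" (len 6), cursors c1@3 c2@3 c3@5, authorship .12.3.
After op 3 (move_right): buffer="xiieiz" (len 6), cursors c1@4 c2@4 c3@6, authorship .12.3.
After op 4 (move_right): buffer="xiieiz" (len 6), cursors c1@5 c2@5 c3@6, authorship .12.3.
After op 5 (add_cursor(3)): buffer="xiieiz" (len 6), cursors c4@3 c1@5 c2@5 c3@6, authorship .12.3.
After op 6 (insert('s')): buffer="xiiseisszs" (len 10), cursors c4@4 c1@8 c2@8 c3@10, authorship .124.312.3
After op 7 (insert('t')): buffer="xiisteissttzst" (len 14), cursors c4@5 c1@11 c2@11 c3@14, authorship .1244.31212.33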